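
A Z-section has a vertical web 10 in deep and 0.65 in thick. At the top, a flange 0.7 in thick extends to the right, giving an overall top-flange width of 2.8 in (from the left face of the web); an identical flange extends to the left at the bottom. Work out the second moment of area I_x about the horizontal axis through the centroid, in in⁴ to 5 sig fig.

I_x ≈ 119.37 in⁴

Treat the section as a set of non-overlapping primitives; coordinates are from the bounding-box lower-left.
Web: 0.65 × 10, A = 6.5 in², y = 5 in, Ī = 54.16667 in⁴.
Top flange (beyond web): 2.15 × 0.7, A = 1.505 in², y = 9.65 in, Ī = 0.06145417 in⁴.
Bottom flange (beyond web): 2.15 × 0.7, A = 1.505 in², y = 0.35 in, Ī = 0.06145417 in⁴.
Centroid: ȳ = ΣA·y / ΣA = 5 in.
Transfer each piece to the horizontal axis through the centroid using Ī + A·d² with d = y − 5:
  web: d = 0 in → contributes +54.16667 in⁴
  top flange (beyond web): d = 4.65 in → contributes +32.60332 in⁴
  bottom flange (beyond web): d = -4.65 in → contributes +32.60332 in⁴
Total I = 119.3733 in⁴.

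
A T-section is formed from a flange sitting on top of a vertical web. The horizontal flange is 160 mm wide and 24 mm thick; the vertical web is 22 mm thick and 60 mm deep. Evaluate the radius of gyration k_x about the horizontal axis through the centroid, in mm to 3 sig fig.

k_x ≈ 21.2 mm

Treat the section as a set of non-overlapping primitives; coordinates are from the bounding-box lower-left.
Flange: 160 × 24, A = 3 840 mm², y = 72 mm, Ī = 184 320 mm⁴.
Web: 22 × 60, A = 1 320 mm², y = 30 mm, Ī = 396 000 mm⁴.
Centroid: ȳ = ΣA·y / ΣA = 61.256 mm.
Transfer each piece to the horizontal axis through the centroid using Ī + A·d² with d = y − 61.256:
  flange: d = 10.744 mm → contributes +627 600 mm⁴
  web: d = -31.256 mm → contributes +1 685 542 mm⁴
Total I = 2 313 142 mm⁴.
Radius of gyration: k = √(I/A) = √(2 313 142 / 5 160) = 21.173 mm.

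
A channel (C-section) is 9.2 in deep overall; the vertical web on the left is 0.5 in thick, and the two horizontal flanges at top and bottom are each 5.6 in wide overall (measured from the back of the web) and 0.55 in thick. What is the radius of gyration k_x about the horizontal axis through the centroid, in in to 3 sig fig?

Break the section into simple shapes (no overlaps), measuring from the bottom-left corner of the bounding box.
Web: 0.5 × 9.2, A = 4.6 in², y = 4.6 in, Ī = 32.445 in⁴.
Top flange (beyond web): 5.1 × 0.55, A = 2.805 in², y = 8.925 in, Ī = 0.070709 in⁴.
Bottom flange (beyond web): 5.1 × 0.55, A = 2.805 in², y = 0.275 in, Ī = 0.070709 in⁴.
By symmetry the centroid is at mid-height, ȳ = 4.6 in.
Transfer each piece to the horizontal axis through the centroid using Ī + A·d² with d = y − 4.6:
  web: d = 0 in → contributes +32.445 in⁴
  top flange (beyond web): d = 4.325 in → contributes +52.54 in⁴
  bottom flange (beyond web): d = -4.325 in → contributes +52.54 in⁴
Total I = 137.53 in⁴.
Radius of gyration: k = √(I/A) = √(137.53 / 10.21) = 3.6701 in.

k_x ≈ 3.67 in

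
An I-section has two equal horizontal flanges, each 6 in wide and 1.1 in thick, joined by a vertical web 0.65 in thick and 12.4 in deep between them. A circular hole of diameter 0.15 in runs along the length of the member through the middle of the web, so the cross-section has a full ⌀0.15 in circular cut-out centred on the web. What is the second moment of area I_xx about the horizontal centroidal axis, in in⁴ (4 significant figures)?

I_xx ≈ 706.0 in⁴

Break the section into simple shapes (no overlaps), measuring from the bottom-left corner of the bounding box.
Bottom flange: 6 × 1.1, A = 6.6 in², y = 0.55 in, Ī = 0.6655 in⁴.
Web: 0.65 × 12.4, A = 8.06 in², y = 7.3 in, Ī = 103.275 in⁴.
Top flange: 6 × 1.1, A = 6.6 in², y = 14.05 in, Ī = 0.6655 in⁴.
Hole (subtracted): ⌀0.15, A = 0.0176715 in², y = 7.3 in, Ī = 0.0000248505 in⁴.
By symmetry the centroid is at mid-height, ȳ = 7.3 in.
Transfer each piece to the horizontal centroidal axis using Ī + A·d² with d = y − 7.3:
  bottom flange: d = -6.75 in → contributes +301.378 in⁴
  web: d = 0 in → contributes +103.275 in⁴
  top flange: d = 6.75 in → contributes +301.378 in⁴
  hole: d = 0 in → contributes −0.0000248505 in⁴
Total I = 706.031 in⁴.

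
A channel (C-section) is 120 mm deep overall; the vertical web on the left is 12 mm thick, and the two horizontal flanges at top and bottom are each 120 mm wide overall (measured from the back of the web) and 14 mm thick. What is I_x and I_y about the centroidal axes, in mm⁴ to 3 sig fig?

Break the section into simple shapes (no overlaps), measuring from the bottom-left corner of the bounding box.
Web: 12 × 120, A = 1 440 mm², y = 60 mm, Ī = 1 728 000 mm⁴.
Top flange (beyond web): 108 × 14, A = 1 512 mm², y = 113 mm, Ī = 24 696 mm⁴.
Bottom flange (beyond web): 108 × 14, A = 1 512 mm², y = 7 mm, Ī = 24 696 mm⁴.
By symmetry the centroid is at mid-height, ȳ = 60 mm.
Transfer each piece to the centroidal x-axis using Ī + A·d² with d = y − 60:
  web: d = 0 mm → contributes +1 728 000 mm⁴
  top flange (beyond web): d = 53 mm → contributes +4 271 904 mm⁴
  bottom flange (beyond web): d = -53 mm → contributes +4 271 904 mm⁴
Total I = 10 271 808 mm⁴.
For the y-axis: x̄ = 46.645 mm.
Repeating about the centroidal y-axis gives I_y = 6 468 350 mm⁴.

I_x ≈ 1.03 × 10⁷ mm⁴, I_y ≈ 6.47 × 10⁶ mm⁴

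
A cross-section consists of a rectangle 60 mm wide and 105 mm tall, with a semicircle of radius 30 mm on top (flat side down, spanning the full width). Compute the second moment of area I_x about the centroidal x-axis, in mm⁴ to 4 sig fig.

Break the section into simple shapes (no overlaps), measuring from the bottom-left corner of the bounding box.
Rectangular body: 60 × 105, A = 6 300 mm², y = 52.5 mm, Ī = 5 788 125 mm⁴.
Semicircular cap: semicircle r = 30, A = 1413.72 mm², y = 117.732 mm, Ī = 88903.1 mm⁴.
Centroid: ȳ = ΣA·y / ΣA = 64.4553 mm.
Transfer each piece to the centroidal x-axis using Ī + A·d² with d = y − 64.4553:
  rectangular body: d = -11.9553 mm → contributes +6 688 585 mm⁴
  semicircular cap: d = 53.2771 mm → contributes +4 101 659 mm⁴
Total I = 10 790 245 mm⁴.

I_x ≈ 1.079 × 10⁷ mm⁴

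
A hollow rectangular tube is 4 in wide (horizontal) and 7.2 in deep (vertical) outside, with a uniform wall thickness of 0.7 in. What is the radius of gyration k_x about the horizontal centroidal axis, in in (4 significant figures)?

k_x ≈ 2.447 in

Treat the section as a set of non-overlapping primitives; coordinates are from the bounding-box lower-left.
Outer rectangle: 4 × 7.2, A = 28.8 in², y = 3.6 in, Ī = 124.416 in⁴.
Inner void (subtracted): 2.6 × 5.8, A = 15.08 in², y = 3.6 in, Ī = 42.2743 in⁴.
By symmetry the centroid is at mid-height, ȳ = 3.6 in.
All pieces are centred on the horizontal centroidal axis, so I = ΣĪ (holes subtracted) = 82.1417 in⁴.
Radius of gyration: k = √(I/A) = √(82.1417 / 13.72) = 2.44684 in.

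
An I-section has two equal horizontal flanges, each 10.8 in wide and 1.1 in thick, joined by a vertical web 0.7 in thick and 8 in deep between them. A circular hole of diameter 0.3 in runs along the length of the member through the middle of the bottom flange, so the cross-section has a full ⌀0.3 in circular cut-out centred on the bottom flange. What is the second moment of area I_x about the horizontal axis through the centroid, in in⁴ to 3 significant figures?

I_x ≈ 523 in⁴

Break the section into simple shapes (no overlaps), measuring from the bottom-left corner of the bounding box.
Bottom flange: 10.8 × 1.1, A = 11.88 in², y = 0.55 in, Ī = 1.1979 in⁴.
Web: 0.7 × 8, A = 5.6 in², y = 5.1 in, Ī = 29.867 in⁴.
Top flange: 10.8 × 1.1, A = 11.88 in², y = 9.65 in, Ī = 1.1979 in⁴.
Hole (subtracted): ⌀0.3, A = 0.070686 in², y = 0.55 in, Ī = 0.00039761 in⁴.
Centroid: ȳ = ΣA·y / ΣA = 5.111 in.
Transfer each piece to the horizontal axis through the centroid using Ī + A·d² with d = y − 5.111:
  bottom flange: d = -4.561 in → contributes +248.33 in⁴
  web: d = -0.010981 in → contributes +29.867 in⁴
  top flange: d = 4.539 in → contributes +245.96 in⁴
  hole: d = -4.561 in → contributes −1.4708 in⁴
Total I = 522.69 in⁴.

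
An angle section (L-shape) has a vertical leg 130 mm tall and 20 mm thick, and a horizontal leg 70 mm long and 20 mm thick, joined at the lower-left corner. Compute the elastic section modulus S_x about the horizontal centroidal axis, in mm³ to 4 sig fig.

S_x ≈ 7.324 × 10⁴ mm³

Treat the section as a set of non-overlapping primitives; coordinates are from the bounding-box lower-left.
Vertical leg: 20 × 130, A = 2 600 mm², y = 65 mm, Ī = 3 661 667 mm⁴.
Horizontal leg (remainder): 50 × 20, A = 1 000 mm², y = 10 mm, Ī = 33333.3 mm⁴.
Centroid: ȳ = ΣA·y / ΣA = 49.7222 mm.
Transfer each piece to the horizontal centroidal axis using Ī + A·d² with d = y − 49.7222:
  vertical leg: d = 15.2778 mm → contributes +4 268 534 mm⁴
  horizontal leg (remainder): d = -39.7222 mm → contributes +1 611 188 mm⁴
Total I = 5 879 722 mm⁴.
Extreme fibre distance c = 80.2778 mm; S = I/c = 73242.2 mm³.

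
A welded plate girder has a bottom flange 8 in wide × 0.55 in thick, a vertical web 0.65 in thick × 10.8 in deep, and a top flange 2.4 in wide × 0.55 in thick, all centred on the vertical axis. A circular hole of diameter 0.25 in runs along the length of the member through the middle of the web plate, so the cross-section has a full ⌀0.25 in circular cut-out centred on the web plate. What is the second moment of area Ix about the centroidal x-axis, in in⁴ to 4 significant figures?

Decompose the section into non-overlapping parts with the origin at the bottom-left of its bounding rectangle.
Bottom plate: 8 × 0.55, A = 4.4 in², y = 0.275 in, Ī = 0.110917 in⁴.
Web plate: 0.65 × 10.8, A = 7.02 in², y = 5.95 in, Ī = 68.2344 in⁴.
Top plate: 2.4 × 0.55, A = 1.32 in², y = 11.625 in, Ī = 0.033275 in⁴.
Hole (subtracted): ⌀0.25, A = 0.0490874 in², y = 5.95 in, Ī = 0.000191748 in⁴.
Centroid: ȳ = ΣA·y / ΣA = 4.57272 in.
Transfer each piece to the centroidal x-axis using Ī + A·d² with d = y − 4.57272:
  bottom plate: d = -4.29772 in → contributes +81.3805 in⁴
  web plate: d = 1.37728 in → contributes +81.5507 in⁴
  top plate: d = 7.05228 in → contributes +65.6831 in⁴
  hole: d = 1.37728 in → contributes −0.0933063 in⁴
Total I = 228.521 in⁴.

Ix ≈ 228.5 in⁴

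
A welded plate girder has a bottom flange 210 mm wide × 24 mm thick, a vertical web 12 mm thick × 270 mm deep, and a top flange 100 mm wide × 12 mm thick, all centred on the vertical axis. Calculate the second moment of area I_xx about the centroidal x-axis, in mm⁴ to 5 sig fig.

Treat the section as a set of non-overlapping primitives; coordinates are from the bounding-box lower-left.
Bottom plate: 210 × 24, A = 5 040 mm², y = 12 mm, Ī = 241 920 mm⁴.
Web plate: 12 × 270, A = 3 240 mm², y = 159 mm, Ī = 19 683 000 mm⁴.
Top plate: 100 × 12, A = 1 200 mm², y = 300 mm, Ī = 14 400 mm⁴.
Centroid: ȳ = ΣA·y / ΣA = 98.6962 mm.
Transfer each piece to the centroidal x-axis using Ī + A·d² with d = y − 98.6962:
  bottom plate: d = -86.6962 mm → contributes +38 123 727 mm⁴
  web plate: d = 60.3038 mm → contributes +31 465 415 mm⁴
  top plate: d = 201.3038 mm → contributes +48 642 263 mm⁴
Total I = 118 231 405 mm⁴.

I_xx ≈ 1.1823 × 10⁸ mm⁴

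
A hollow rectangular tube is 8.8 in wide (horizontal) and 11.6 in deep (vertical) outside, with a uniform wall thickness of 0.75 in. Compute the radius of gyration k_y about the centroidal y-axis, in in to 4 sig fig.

Split into non-overlapping primitives; take the origin at the lower-left of the bounding box.
Outer rectangle: 8.8 × 11.6, A = 102.08 in², x = 4.4 in, Ī = 658.756 in⁴.
Inner void (subtracted): 7.3 × 10.1, A = 73.73 in², x = 4.4 in, Ī = 327.423 in⁴.
By symmetry the centroid is at mid-width, x̄ = 4.4 in.
All pieces are centred on the centroidal y-axis, so I = ΣĪ (holes subtracted) = 331.334 in⁴.
Radius of gyration: k = √(I/A) = √(331.334 / 28.35) = 3.41866 in.

k_y ≈ 3.419 in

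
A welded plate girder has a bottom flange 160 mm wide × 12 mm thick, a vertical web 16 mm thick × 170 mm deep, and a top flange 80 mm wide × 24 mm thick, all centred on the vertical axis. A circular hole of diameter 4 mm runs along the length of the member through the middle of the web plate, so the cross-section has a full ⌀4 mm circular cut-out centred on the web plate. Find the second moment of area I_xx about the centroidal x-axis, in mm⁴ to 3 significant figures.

I_xx ≈ 4.06 × 10⁷ mm⁴

Decompose the section into non-overlapping parts with the origin at the bottom-left of its bounding rectangle.
Bottom plate: 160 × 12, A = 1 920 mm², y = 6 mm, Ī = 23 040 mm⁴.
Web plate: 16 × 170, A = 2 720 mm², y = 97 mm, Ī = 6 550 667 mm⁴.
Top plate: 80 × 24, A = 1 920 mm², y = 194 mm, Ī = 92 160 mm⁴.
Hole (subtracted): ⌀4, A = 12.566 mm², y = 97 mm, Ī = 12.566 mm⁴.
Centroid: ȳ = ΣA·y / ΣA = 98.759 mm.
Transfer each piece to the centroidal x-axis using Ī + A·d² with d = y − 98.759:
  bottom plate: d = -92.759 mm → contributes +16 543 332 mm⁴
  web plate: d = -1.7595 mm → contributes +6 559 087 mm⁴
  top plate: d = 95.241 mm → contributes +17 508 017 mm⁴
  hole: d = -1.7595 mm → contributes −51.468 mm⁴
Total I = 40 610 385 mm⁴.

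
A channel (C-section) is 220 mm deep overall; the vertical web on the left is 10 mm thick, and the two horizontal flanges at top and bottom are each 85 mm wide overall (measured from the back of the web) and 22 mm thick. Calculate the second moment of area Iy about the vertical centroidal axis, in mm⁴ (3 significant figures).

Iy ≈ 3.95 × 10⁶ mm⁴

Break the section into simple shapes (no overlaps), measuring from the bottom-left corner of the bounding box.
Web: 10 × 220, A = 2 200 mm², x = 5 mm, Ī = 18 333 mm⁴.
Top flange (beyond web): 75 × 22, A = 1 650 mm², x = 47.5 mm, Ī = 773 438 mm⁴.
Bottom flange (beyond web): 75 × 22, A = 1 650 mm², x = 47.5 mm, Ī = 773 438 mm⁴.
Centroid: x̄ = ΣA·x / ΣA = 30.5 mm.
Transfer each piece to the vertical centroidal axis using Ī + A·d² with d = x − 30.5:
  web: d = -25.5 mm → contributes +1 448 883 mm⁴
  top flange (beyond web): d = 17 mm → contributes +1 250 288 mm⁴
  bottom flange (beyond web): d = 17 mm → contributes +1 250 288 mm⁴
Total I = 3 949 458 mm⁴.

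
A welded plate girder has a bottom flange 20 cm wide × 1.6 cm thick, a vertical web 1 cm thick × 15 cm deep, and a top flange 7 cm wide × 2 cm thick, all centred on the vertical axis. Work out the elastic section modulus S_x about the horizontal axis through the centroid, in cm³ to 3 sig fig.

Decompose the section into non-overlapping parts with the origin at the bottom-left of its bounding rectangle.
Bottom plate: 20 × 1.6, A = 32 cm², y = 0.8 cm, Ī = 6.8267 cm⁴.
Web plate: 1 × 15, A = 15 cm², y = 9.1 cm, Ī = 281.25 cm⁴.
Top plate: 7 × 2, A = 14 cm², y = 17.6 cm, Ī = 4.6667 cm⁴.
Centroid: ȳ = ΣA·y / ΣA = 6.6967 cm.
Transfer each piece to the horizontal axis through the centroid using Ī + A·d² with d = y − 6.6967:
  bottom plate: d = -5.8967 cm → contributes +1119.5 cm⁴
  web plate: d = 2.4033 cm → contributes +367.89 cm⁴
  top plate: d = 10.903 cm → contributes +1 669 cm⁴
Total I = 3156.4 cm⁴.
Extreme fibre distance c = 11.903 cm; S = I/c = 265.17 cm³.

S_x ≈ 265 cm³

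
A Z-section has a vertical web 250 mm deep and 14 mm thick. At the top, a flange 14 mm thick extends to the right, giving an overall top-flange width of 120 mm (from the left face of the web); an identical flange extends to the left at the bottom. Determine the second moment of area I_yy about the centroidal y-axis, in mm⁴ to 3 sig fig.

I_yy ≈ 1.35 × 10⁷ mm⁴

Split into non-overlapping primitives; take the origin at the lower-left of the bounding box.
Web: 14 × 250, A = 3 500 mm², x = 113 mm, Ī = 57 167 mm⁴.
Top flange (beyond web): 106 × 14, A = 1 484 mm², x = 173 mm, Ī = 1 389 519 mm⁴.
Bottom flange (beyond web): 106 × 14, A = 1 484 mm², x = 53 mm, Ī = 1 389 519 mm⁴.
Centroid: x̄ = ΣA·x / ΣA = 113 mm.
Transfer each piece to the centroidal y-axis using Ī + A·d² with d = x − 113:
  web: d = 0 mm → contributes +57 167 mm⁴
  top flange (beyond web): d = 60 mm → contributes +6 731 919 mm⁴
  bottom flange (beyond web): d = -60 mm → contributes +6 731 919 mm⁴
Total I = 13 521 004 mm⁴.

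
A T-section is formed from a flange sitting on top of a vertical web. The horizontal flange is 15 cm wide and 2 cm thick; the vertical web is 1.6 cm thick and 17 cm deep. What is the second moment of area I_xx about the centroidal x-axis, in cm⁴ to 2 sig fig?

I_xx ≈ 2000 cm⁴

Treat the section as a set of non-overlapping primitives; coordinates are from the bounding-box lower-left.
Flange: 15 × 2, A = 30 cm², y = 18 cm, Ī = 10 cm⁴.
Web: 1.6 × 17, A = 27.2 cm², y = 8.5 cm, Ī = 655.1 cm⁴.
Centroid: ȳ = ΣA·y / ΣA = 13.48 cm.
Transfer each piece to the centroidal x-axis using Ī + A·d² with d = y − 13.48:
  flange: d = 4.517 cm → contributes +622.2 cm⁴
  web: d = -4.983 cm → contributes +1 330 cm⁴
Total I = 1 953 cm⁴.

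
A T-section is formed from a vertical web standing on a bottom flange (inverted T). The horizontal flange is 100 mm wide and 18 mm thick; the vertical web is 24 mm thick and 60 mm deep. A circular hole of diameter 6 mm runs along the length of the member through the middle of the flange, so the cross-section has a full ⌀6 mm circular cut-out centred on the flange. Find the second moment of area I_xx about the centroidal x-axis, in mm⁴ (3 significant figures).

Decompose the section into non-overlapping parts with the origin at the bottom-left of its bounding rectangle.
Flange: 100 × 18, A = 1 800 mm², y = 9 mm, Ī = 48 600 mm⁴.
Web: 24 × 60, A = 1 440 mm², y = 48 mm, Ī = 432 000 mm⁴.
Hole (subtracted): ⌀6, A = 28.274 mm², y = 9 mm, Ī = 63.617 mm⁴.
Centroid: ȳ = ΣA·y / ΣA = 26.486 mm.
Transfer each piece to the centroidal x-axis using Ī + A·d² with d = y − 26.486:
  flange: d = -17.486 mm → contributes +598 964 mm⁴
  web: d = 21.514 mm → contributes +1 098 512 mm⁴
  hole: d = -17.486 mm → contributes −8708.7 mm⁴
Total I = 1 688 767 mm⁴.

I_xx ≈ 1.69 × 10⁶ mm⁴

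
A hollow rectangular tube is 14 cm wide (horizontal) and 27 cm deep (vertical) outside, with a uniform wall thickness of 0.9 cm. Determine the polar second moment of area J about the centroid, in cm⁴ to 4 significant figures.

J ≈ 9054 cm⁴

Break the section into simple shapes (no overlaps), measuring from the bottom-left corner of the bounding box.
Outer rectangle: 14 × 27, A = 378 cm², y = 13.5 cm, Ī = 22963.5 cm⁴.
Inner void (subtracted): 12.2 × 25.2, A = 307.44 cm², y = 13.5 cm, Ī = 16269.7 cm⁴.
By symmetry the centroid is at mid-height, ȳ = 13.5 cm.
All pieces are centred on the centroidal x-axis, so I = ΣĪ (holes subtracted) = 6693.78 cm⁴.
Repeating about the centroidal y-axis gives I_y = 2360.72 cm⁴.
Polar second moment: J = I_x + I_y = 9054.49 cm⁴.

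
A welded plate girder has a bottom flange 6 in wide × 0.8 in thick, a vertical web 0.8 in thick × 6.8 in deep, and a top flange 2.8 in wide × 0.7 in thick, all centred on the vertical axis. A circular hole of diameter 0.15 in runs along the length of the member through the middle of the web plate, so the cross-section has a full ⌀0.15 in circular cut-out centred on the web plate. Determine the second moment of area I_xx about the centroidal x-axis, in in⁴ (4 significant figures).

Decompose the section into non-overlapping parts with the origin at the bottom-left of its bounding rectangle.
Bottom plate: 6 × 0.8, A = 4.8 in², y = 0.4 in, Ī = 0.256 in⁴.
Web plate: 0.8 × 6.8, A = 5.44 in², y = 4.2 in, Ī = 20.9621 in⁴.
Top plate: 2.8 × 0.7, A = 1.96 in², y = 7.95 in, Ī = 0.0800333 in⁴.
Hole (subtracted): ⌀0.15, A = 0.0176715 in², y = 4.2 in, Ī = 0.0000248505 in⁴.
Centroid: ȳ = ΣA·y / ΣA = 3.30608 in.
Transfer each piece to the centroidal x-axis using Ī + A·d² with d = y − 3.30608:
  bottom plate: d = -2.90608 in → contributes +40.7935 in⁴
  web plate: d = 0.893918 in → contributes +25.3092 in⁴
  top plate: d = 4.64392 in → contributes +42.3493 in⁴
  hole: d = 0.893918 in → contributes −0.0141459 in⁴
Total I = 108.438 in⁴.

I_xx ≈ 108.4 in⁴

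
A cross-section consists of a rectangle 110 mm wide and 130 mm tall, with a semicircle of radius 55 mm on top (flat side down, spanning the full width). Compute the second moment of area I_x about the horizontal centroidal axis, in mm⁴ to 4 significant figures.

I_x ≈ 4.898 × 10⁷ mm⁴

Break the section into simple shapes (no overlaps), measuring from the bottom-left corner of the bounding box.
Rectangular body: 110 × 130, A = 14 300 mm², y = 65 mm, Ī = 20 139 167 mm⁴.
Semicircular cap: semicircle r = 55, A = 4751.66 mm², y = 153.343 mm, Ī = 1 004 345 mm⁴.
Centroid: ȳ = ΣA·y / ΣA = 87.0335 mm.
Transfer each piece to the horizontal centroidal axis using Ī + A·d² with d = y − 87.0335:
  rectangular body: d = -22.0335 mm → contributes +27 081 453 mm⁴
  semicircular cap: d = 66.3092 mm → contributes +21 896 985 mm⁴
Total I = 48 978 438 mm⁴.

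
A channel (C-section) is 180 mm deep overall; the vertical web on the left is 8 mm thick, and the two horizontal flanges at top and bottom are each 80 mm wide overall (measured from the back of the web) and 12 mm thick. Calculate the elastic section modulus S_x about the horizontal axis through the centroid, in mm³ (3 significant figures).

Decompose the section into non-overlapping parts with the origin at the bottom-left of its bounding rectangle.
Web: 8 × 180, A = 1 440 mm², y = 90 mm, Ī = 3 888 000 mm⁴.
Top flange (beyond web): 72 × 12, A = 864 mm², y = 174 mm, Ī = 10 368 mm⁴.
Bottom flange (beyond web): 72 × 12, A = 864 mm², y = 6 mm, Ī = 10 368 mm⁴.
By symmetry the centroid is at mid-height, ȳ = 90 mm.
Transfer each piece to the horizontal axis through the centroid using Ī + A·d² with d = y − 90:
  web: d = 0 mm → contributes +3 888 000 mm⁴
  top flange (beyond web): d = 84 mm → contributes +6 106 752 mm⁴
  bottom flange (beyond web): d = -84 mm → contributes +6 106 752 mm⁴
Total I = 16 101 504 mm⁴.
Extreme fibre distance c = 90 mm; S = I/c = 178 906 mm³.

S_x ≈ 1.79 × 10⁵ mm³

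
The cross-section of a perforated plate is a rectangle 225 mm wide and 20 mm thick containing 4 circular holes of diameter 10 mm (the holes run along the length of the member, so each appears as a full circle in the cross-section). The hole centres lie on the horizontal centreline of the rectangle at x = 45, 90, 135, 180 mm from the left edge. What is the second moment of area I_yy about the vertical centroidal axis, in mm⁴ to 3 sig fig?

I_yy ≈ 1.82 × 10⁷ mm⁴

Treat the section as a set of non-overlapping primitives; coordinates are from the bounding-box lower-left.
Plate: 225 × 20, A = 4 500 mm², x = 112.5 mm, Ī = 18 984 375 mm⁴.
Hole 1 (subtracted): ⌀10, A = 78.54 mm², x = 45 mm, Ī = 490.87 mm⁴.
Hole 2 (subtracted): ⌀10, A = 78.54 mm², x = 90 mm, Ī = 490.87 mm⁴.
Hole 3 (subtracted): ⌀10, A = 78.54 mm², x = 135 mm, Ī = 490.87 mm⁴.
Hole 4 (subtracted): ⌀10, A = 78.54 mm², x = 180 mm, Ī = 490.87 mm⁴.
By symmetry the centroid is at mid-width, x̄ = 112.5 mm.
Transfer each piece to the vertical centroidal axis using Ī + A·d² with d = x − 112.5:
  plate: d = 0 mm → contributes +18 984 375 mm⁴
  hole 1: d = -67.5 mm → contributes −358 338 mm⁴
  hole 2: d = -22.5 mm → contributes −40 252 mm⁴
  hole 3: d = 22.5 mm → contributes −40 252 mm⁴
  hole 4: d = 67.5 mm → contributes −358 338 mm⁴
Total I = 18 187 196 mm⁴.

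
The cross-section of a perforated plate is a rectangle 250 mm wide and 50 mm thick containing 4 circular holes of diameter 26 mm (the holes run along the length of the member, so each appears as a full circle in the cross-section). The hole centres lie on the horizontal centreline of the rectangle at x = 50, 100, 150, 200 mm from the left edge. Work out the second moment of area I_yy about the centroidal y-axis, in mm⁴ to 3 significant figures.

Decompose the section into non-overlapping parts with the origin at the bottom-left of its bounding rectangle.
Plate: 250 × 50, A = 12 500 mm², x = 125 mm, Ī = 65 104 167 mm⁴.
Hole 1 (subtracted): ⌀26, A = 530.93 mm², x = 50 mm, Ī = 22 432 mm⁴.
Hole 2 (subtracted): ⌀26, A = 530.93 mm², x = 100 mm, Ī = 22 432 mm⁴.
Hole 3 (subtracted): ⌀26, A = 530.93 mm², x = 150 mm, Ī = 22 432 mm⁴.
Hole 4 (subtracted): ⌀26, A = 530.93 mm², x = 200 mm, Ī = 22 432 mm⁴.
By symmetry the centroid is at mid-width, x̄ = 125 mm.
Transfer each piece to the centroidal y-axis using Ī + A·d² with d = x − 125:
  plate: d = 0 mm → contributes +65 104 167 mm⁴
  hole 1: d = -75 mm → contributes −3 008 908 mm⁴
  hole 2: d = -25 mm → contributes −354 262 mm⁴
  hole 3: d = 25 mm → contributes −354 262 mm⁴
  hole 4: d = 75 mm → contributes −3 008 908 mm⁴
Total I = 58 377 825 mm⁴.

I_yy ≈ 5.84 × 10⁷ mm⁴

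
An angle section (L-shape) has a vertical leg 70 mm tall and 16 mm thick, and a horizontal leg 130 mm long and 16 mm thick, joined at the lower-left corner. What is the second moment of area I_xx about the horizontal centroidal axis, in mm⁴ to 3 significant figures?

Decompose the section into non-overlapping parts with the origin at the bottom-left of its bounding rectangle.
Vertical leg: 16 × 70, A = 1 120 mm², y = 35 mm, Ī = 457 333 mm⁴.
Horizontal leg (remainder): 114 × 16, A = 1 824 mm², y = 8 mm, Ī = 38 912 mm⁴.
Centroid: ȳ = ΣA·y / ΣA = 18.272 mm.
Transfer each piece to the horizontal centroidal axis using Ī + A·d² with d = y − 18.272:
  vertical leg: d = 16.728 mm → contributes +770 748 mm⁴
  horizontal leg (remainder): d = -10.272 mm → contributes +231 360 mm⁴
Total I = 1 002 108 mm⁴.

I_xx ≈ 1.00 × 10⁶ mm⁴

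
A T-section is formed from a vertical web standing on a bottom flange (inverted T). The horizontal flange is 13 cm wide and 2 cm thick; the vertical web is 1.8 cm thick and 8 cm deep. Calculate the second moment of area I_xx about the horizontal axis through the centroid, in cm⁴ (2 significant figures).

I_xx ≈ 320 cm⁴

Break the section into simple shapes (no overlaps), measuring from the bottom-left corner of the bounding box.
Flange: 13 × 2, A = 26 cm², y = 1 cm, Ī = 8.667 cm⁴.
Web: 1.8 × 8, A = 14.4 cm², y = 6 cm, Ī = 76.8 cm⁴.
Centroid: ȳ = ΣA·y / ΣA = 2.782 cm.
Transfer each piece to the horizontal axis through the centroid using Ī + A·d² with d = y − 2.782:
  flange: d = -1.782 cm → contributes +91.25 cm⁴
  web: d = 3.218 cm → contributes +225.9 cm⁴
Total I = 317.1 cm⁴.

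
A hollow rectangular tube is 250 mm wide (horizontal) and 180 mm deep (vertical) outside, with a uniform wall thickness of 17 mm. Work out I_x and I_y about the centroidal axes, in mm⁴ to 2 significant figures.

Treat the section as a set of non-overlapping primitives; coordinates are from the bounding-box lower-left.
Outer rectangle: 250 × 180, A = 45 000 mm², y = 90 mm, Ī = 121 500 000 mm⁴.
Inner void (subtracted): 216 × 146, A = 31 536 mm², y = 90 mm, Ī = 56 018 448 mm⁴.
By symmetry the centroid is at mid-height, ȳ = 90 mm.
All pieces are centred on the centroidal x-axis, so I = ΣĪ (holes subtracted) = 65 481 552 mm⁴.
Repeating about the centroidal y-axis gives I_y = 111 763 032 mm⁴.

I_x ≈ 6.5 × 10⁷ mm⁴, I_y ≈ 1.1 × 10⁸ mm⁴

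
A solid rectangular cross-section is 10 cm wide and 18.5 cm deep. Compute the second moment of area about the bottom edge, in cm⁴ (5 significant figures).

The section: 10 × 18.5, A = 185 cm², y = 9.25 cm, Ī = 5276.354 cm⁴.
Transfer it to the base of the section using Ī + A·d² with d = y − 0:
  the section: d = 9.25 cm → contributes +21105.42 cm⁴
Total I = 21105.42 cm⁴.

I_base ≈ 2.1105 × 10⁴ cm⁴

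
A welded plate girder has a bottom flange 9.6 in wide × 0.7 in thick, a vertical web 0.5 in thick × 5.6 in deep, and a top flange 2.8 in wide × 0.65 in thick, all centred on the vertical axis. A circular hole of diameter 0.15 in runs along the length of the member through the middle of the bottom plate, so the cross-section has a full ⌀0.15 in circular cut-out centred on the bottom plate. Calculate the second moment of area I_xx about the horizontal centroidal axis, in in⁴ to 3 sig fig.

I_xx ≈ 70.9 in⁴

Decompose the section into non-overlapping parts with the origin at the bottom-left of its bounding rectangle.
Bottom plate: 9.6 × 0.7, A = 6.72 in², y = 0.35 in, Ī = 0.2744 in⁴.
Web plate: 0.5 × 5.6, A = 2.8 in², y = 3.5 in, Ī = 7.3173 in⁴.
Top plate: 2.8 × 0.65, A = 1.82 in², y = 6.625 in, Ī = 0.064079 in⁴.
Hole (subtracted): ⌀0.15, A = 0.017671 in², y = 0.35 in, Ī = 0.00002485 in⁴.
Centroid: ȳ = ΣA·y / ΣA = 2.1377 in.
Transfer each piece to the horizontal centroidal axis using Ī + A·d² with d = y − 2.1377:
  bottom plate: d = -1.7877 in → contributes +21.75 in⁴
  web plate: d = 1.3623 in → contributes +12.514 in⁴
  top plate: d = 4.4873 in → contributes +36.712 in⁴
  hole: d = -1.7877 in → contributes −0.056498 in⁴
Total I = 70.919 in⁴.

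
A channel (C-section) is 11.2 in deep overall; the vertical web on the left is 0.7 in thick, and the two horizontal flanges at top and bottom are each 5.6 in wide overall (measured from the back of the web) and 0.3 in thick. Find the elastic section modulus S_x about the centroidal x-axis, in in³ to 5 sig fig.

S_x ≈ 30.232 in³

Decompose the section into non-overlapping parts with the origin at the bottom-left of its bounding rectangle.
Web: 0.7 × 11.2, A = 7.84 in², y = 5.6 in, Ī = 81.95413 in⁴.
Top flange (beyond web): 4.9 × 0.3, A = 1.47 in², y = 11.05 in, Ī = 0.011025 in⁴.
Bottom flange (beyond web): 4.9 × 0.3, A = 1.47 in², y = 0.15 in, Ī = 0.011025 in⁴.
By symmetry the centroid is at mid-height, ȳ = 5.6 in.
Transfer each piece to the centroidal x-axis using Ī + A·d² with d = y − 5.6:
  web: d = 0 in → contributes +81.95413 in⁴
  top flange (beyond web): d = 5.45 in → contributes +43.6737 in⁴
  bottom flange (beyond web): d = -5.45 in → contributes +43.6737 in⁴
Total I = 169.3015 in⁴.
Extreme fibre distance c = 5.6 in; S = I/c = 30.23242 in³.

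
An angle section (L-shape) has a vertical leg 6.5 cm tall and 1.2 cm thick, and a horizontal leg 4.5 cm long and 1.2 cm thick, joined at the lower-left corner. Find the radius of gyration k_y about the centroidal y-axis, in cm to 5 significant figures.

Split into non-overlapping primitives; take the origin at the lower-left of the bounding box.
Vertical leg: 1.2 × 6.5, A = 7.8 cm², x = 0.6 cm, Ī = 0.936 cm⁴.
Horizontal leg (remainder): 3.3 × 1.2, A = 3.96 cm², x = 2.85 cm, Ī = 3.5937 cm⁴.
Centroid: x̄ = ΣA·x / ΣA = 1.357653 cm.
Transfer each piece to the centroidal y-axis using Ī + A·d² with d = x − 1.357653:
  vertical leg: d = -0.7576531 cm → contributes +5.413498 cm⁴
  horizontal leg (remainder): d = 1.492347 cm → contributes +12.41301 cm⁴
Total I = 17.82651 cm⁴.
Radius of gyration: k = √(I/A) = √(17.82651 / 11.76) = 1.231203 cm.

k_y ≈ 1.2312 cm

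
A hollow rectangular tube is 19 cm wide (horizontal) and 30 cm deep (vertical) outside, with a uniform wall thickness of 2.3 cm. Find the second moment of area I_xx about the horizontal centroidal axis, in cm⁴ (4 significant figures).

I_xx ≈ 2.309 × 10⁴ cm⁴

Decompose the section into non-overlapping parts with the origin at the bottom-left of its bounding rectangle.
Outer rectangle: 19 × 30, A = 570 cm², y = 15 cm, Ī = 42 750 cm⁴.
Inner void (subtracted): 14.4 × 25.4, A = 365.76 cm², y = 15 cm, Ī = 19664.5 cm⁴.
By symmetry the centroid is at mid-height, ȳ = 15 cm.
All pieces are centred on the horizontal centroidal axis, so I = ΣĪ (holes subtracted) = 23085.5 cm⁴.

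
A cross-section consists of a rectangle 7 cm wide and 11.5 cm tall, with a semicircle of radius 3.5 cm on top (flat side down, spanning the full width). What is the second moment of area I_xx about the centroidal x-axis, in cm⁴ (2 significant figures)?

I_xx ≈ 1700 cm⁴

Treat the section as a set of non-overlapping primitives; coordinates are from the bounding-box lower-left.
Rectangular body: 7 × 11.5, A = 80.5 cm², y = 5.75 cm, Ī = 887.2 cm⁴.
Semicircular cap: semicircle r = 3.5, A = 19.24 cm², y = 12.99 cm, Ī = 16.47 cm⁴.
Centroid: ȳ = ΣA·y / ΣA = 7.146 cm.
Transfer each piece to the centroidal x-axis using Ī + A·d² with d = y − 7.146:
  rectangular body: d = -1.396 cm → contributes +1 044 cm⁴
  semicircular cap: d = 5.84 cm → contributes +672.6 cm⁴
Total I = 1 717 cm⁴.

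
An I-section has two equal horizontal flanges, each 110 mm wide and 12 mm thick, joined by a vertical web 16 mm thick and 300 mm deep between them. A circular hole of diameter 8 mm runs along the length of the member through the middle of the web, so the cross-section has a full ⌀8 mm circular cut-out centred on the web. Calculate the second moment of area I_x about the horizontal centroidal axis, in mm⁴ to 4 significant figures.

I_x ≈ 1.003 × 10⁸ mm⁴

Break the section into simple shapes (no overlaps), measuring from the bottom-left corner of the bounding box.
Bottom flange: 110 × 12, A = 1 320 mm², y = 6 mm, Ī = 15 840 mm⁴.
Web: 16 × 300, A = 4 800 mm², y = 162 mm, Ī = 36 000 000 mm⁴.
Top flange: 110 × 12, A = 1 320 mm², y = 318 mm, Ī = 15 840 mm⁴.
Hole (subtracted): ⌀8, A = 50.2655 mm², y = 162 mm, Ī = 201.062 mm⁴.
By symmetry the centroid is at mid-height, ȳ = 162 mm.
Transfer each piece to the horizontal centroidal axis using Ī + A·d² with d = y − 162:
  bottom flange: d = -156 mm → contributes +32 139 360 mm⁴
  web: d = 0 mm → contributes +36 000 000 mm⁴
  top flange: d = 156 mm → contributes +32 139 360 mm⁴
  hole: d = 0 mm → contributes −201.062 mm⁴
Total I = 100 278 519 mm⁴.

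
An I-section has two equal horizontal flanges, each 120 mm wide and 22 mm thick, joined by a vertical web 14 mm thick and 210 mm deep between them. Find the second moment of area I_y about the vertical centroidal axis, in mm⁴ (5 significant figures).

Decompose the section into non-overlapping parts with the origin at the bottom-left of its bounding rectangle.
Bottom flange: 120 × 22, A = 2 640 mm², x = 60 mm, Ī = 3 168 000 mm⁴.
Web: 14 × 210, A = 2 940 mm², x = 60 mm, Ī = 48 020 mm⁴.
Top flange: 120 × 22, A = 2 640 mm², x = 60 mm, Ī = 3 168 000 mm⁴.
By symmetry the centroid is at mid-width, x̄ = 60 mm.
All pieces are centred on the vertical centroidal axis, so I = ΣĪ = 6 384 020 mm⁴.

I_y ≈ 6.3840 × 10⁶ mm⁴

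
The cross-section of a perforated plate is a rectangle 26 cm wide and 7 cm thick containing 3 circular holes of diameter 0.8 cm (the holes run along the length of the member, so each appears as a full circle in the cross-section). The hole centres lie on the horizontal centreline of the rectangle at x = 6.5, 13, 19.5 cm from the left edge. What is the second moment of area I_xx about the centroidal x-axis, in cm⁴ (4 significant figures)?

Decompose the section into non-overlapping parts with the origin at the bottom-left of its bounding rectangle.
Plate: 26 × 7, A = 182 cm², y = 3.5 cm, Ī = 743.167 cm⁴.
Hole 1 (subtracted): ⌀0.8, A = 0.502655 cm², y = 3.5 cm, Ī = 0.0201062 cm⁴.
Hole 2 (subtracted): ⌀0.8, A = 0.502655 cm², y = 3.5 cm, Ī = 0.0201062 cm⁴.
Hole 3 (subtracted): ⌀0.8, A = 0.502655 cm², y = 3.5 cm, Ī = 0.0201062 cm⁴.
By symmetry the centroid is at mid-height, ȳ = 3.5 cm.
All pieces are centred on the centroidal x-axis, so I = ΣĪ (holes subtracted) = 743.106 cm⁴.

I_xx ≈ 743.1 cm⁴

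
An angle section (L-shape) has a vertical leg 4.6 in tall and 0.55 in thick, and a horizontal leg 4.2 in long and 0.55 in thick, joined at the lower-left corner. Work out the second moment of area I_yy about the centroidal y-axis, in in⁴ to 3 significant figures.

I_yy ≈ 7.23 in⁴

Break the section into simple shapes (no overlaps), measuring from the bottom-left corner of the bounding box.
Vertical leg: 0.55 × 4.6, A = 2.53 in², x = 0.275 in, Ī = 0.063777 in⁴.
Horizontal leg (remainder): 3.65 × 0.55, A = 2.0075 in², x = 2.375 in, Ī = 2.2287 in⁴.
Centroid: x̄ = ΣA·x / ΣA = 1.2041 in.
Transfer each piece to the centroidal y-axis using Ī + A·d² with d = x − 1.2041:
  vertical leg: d = -0.92909 in → contributes +2.2477 in⁴
  horizontal leg (remainder): d = 1.1709 in → contributes +4.9811 in⁴
Total I = 7.2288 in⁴.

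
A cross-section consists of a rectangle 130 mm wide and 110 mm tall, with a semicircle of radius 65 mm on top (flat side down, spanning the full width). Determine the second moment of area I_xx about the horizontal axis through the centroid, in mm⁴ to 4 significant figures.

I_xx ≈ 4.730 × 10⁷ mm⁴

Split into non-overlapping primitives; take the origin at the lower-left of the bounding box.
Rectangular body: 130 × 110, A = 14 300 mm², y = 55 mm, Ī = 14 419 167 mm⁴.
Semicircular cap: semicircle r = 65, A = 6636.61 mm², y = 137.587 mm, Ī = 1 959 230 mm⁴.
Centroid: ȳ = ΣA·y / ΣA = 81.1789 mm.
Transfer each piece to the horizontal axis through the centroid using Ī + A·d² with d = y − 81.1789:
  rectangular body: d = -26.1789 mm → contributes +24 219 440 mm⁴
  semicircular cap: d = 56.408 mm → contributes +23 076 007 mm⁴
Total I = 47 295 447 mm⁴.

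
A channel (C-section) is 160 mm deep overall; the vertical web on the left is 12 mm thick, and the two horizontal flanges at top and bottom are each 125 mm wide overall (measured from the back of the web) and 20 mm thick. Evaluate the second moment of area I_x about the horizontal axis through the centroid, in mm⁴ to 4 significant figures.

Break the section into simple shapes (no overlaps), measuring from the bottom-left corner of the bounding box.
Web: 12 × 160, A = 1 920 mm², y = 80 mm, Ī = 4 096 000 mm⁴.
Top flange (beyond web): 113 × 20, A = 2 260 mm², y = 150 mm, Ī = 75333.3 mm⁴.
Bottom flange (beyond web): 113 × 20, A = 2 260 mm², y = 10 mm, Ī = 75333.3 mm⁴.
By symmetry the centroid is at mid-height, ȳ = 80 mm.
Transfer each piece to the horizontal axis through the centroid using Ī + A·d² with d = y − 80:
  web: d = 0 mm → contributes +4 096 000 mm⁴
  top flange (beyond web): d = 70 mm → contributes +11 149 333 mm⁴
  bottom flange (beyond web): d = -70 mm → contributes +11 149 333 mm⁴
Total I = 26 394 667 mm⁴.

I_x ≈ 2.639 × 10⁷ mm⁴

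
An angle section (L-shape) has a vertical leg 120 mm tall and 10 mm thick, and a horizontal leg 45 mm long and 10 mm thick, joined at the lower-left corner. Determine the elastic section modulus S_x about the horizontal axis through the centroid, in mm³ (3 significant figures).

S_x ≈ 3.12 × 10⁴ mm³

Split into non-overlapping primitives; take the origin at the lower-left of the bounding box.
Vertical leg: 10 × 120, A = 1 200 mm², y = 60 mm, Ī = 1 440 000 mm⁴.
Horizontal leg (remainder): 35 × 10, A = 350 mm², y = 5 mm, Ī = 2916.7 mm⁴.
Centroid: ȳ = ΣA·y / ΣA = 47.581 mm.
Transfer each piece to the horizontal axis through the centroid using Ī + A·d² with d = y − 47.581:
  vertical leg: d = 12.419 mm → contributes +1 625 088 mm⁴
  horizontal leg (remainder): d = -42.581 mm → contributes +637 506 mm⁴
Total I = 2 262 594 mm⁴.
Extreme fibre distance c = 72.419 mm; S = I/c = 31 243 mm³.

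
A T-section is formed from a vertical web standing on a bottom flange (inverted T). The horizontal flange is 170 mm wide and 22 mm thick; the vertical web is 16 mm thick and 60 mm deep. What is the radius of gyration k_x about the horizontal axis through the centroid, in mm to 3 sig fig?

Break the section into simple shapes (no overlaps), measuring from the bottom-left corner of the bounding box.
Flange: 170 × 22, A = 3 740 mm², y = 11 mm, Ī = 150 847 mm⁴.
Web: 16 × 60, A = 960 mm², y = 52 mm, Ī = 288 000 mm⁴.
Centroid: ȳ = ΣA·y / ΣA = 19.374 mm.
Transfer each piece to the horizontal axis through the centroid using Ī + A·d² with d = y − 19.374:
  flange: d = -8.3745 mm → contributes +413 139 mm⁴
  web: d = 32.626 mm → contributes +1 309 848 mm⁴
Total I = 1 722 988 mm⁴.
Radius of gyration: k = √(I/A) = √(1 722 988 / 4 700) = 19.147 mm.

k_x ≈ 19.1 mm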